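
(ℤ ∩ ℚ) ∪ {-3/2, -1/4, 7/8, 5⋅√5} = ℤ ∪ {-3/2, -1/4, 7/8, 5⋅√5}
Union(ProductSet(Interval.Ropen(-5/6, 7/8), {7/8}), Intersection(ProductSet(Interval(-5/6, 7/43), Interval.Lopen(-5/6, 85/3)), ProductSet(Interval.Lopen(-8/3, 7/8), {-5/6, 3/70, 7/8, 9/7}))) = Union(ProductSet(Interval(-5/6, 7/43), {3/70, 7/8, 9/7}), ProductSet(Interval.Ropen(-5/6, 7/8), {7/8}))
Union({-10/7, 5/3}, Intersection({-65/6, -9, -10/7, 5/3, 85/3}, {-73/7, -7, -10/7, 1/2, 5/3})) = {-10/7, 5/3}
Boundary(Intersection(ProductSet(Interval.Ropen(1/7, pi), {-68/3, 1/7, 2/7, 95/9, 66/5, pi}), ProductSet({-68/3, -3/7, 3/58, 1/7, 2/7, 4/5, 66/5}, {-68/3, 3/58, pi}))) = ProductSet({1/7, 2/7, 4/5}, {-68/3, pi})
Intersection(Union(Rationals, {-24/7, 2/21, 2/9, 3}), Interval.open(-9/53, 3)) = Intersection(Interval.open(-9/53, 3), Rationals)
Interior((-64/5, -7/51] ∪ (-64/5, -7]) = (-64/5, -7/51)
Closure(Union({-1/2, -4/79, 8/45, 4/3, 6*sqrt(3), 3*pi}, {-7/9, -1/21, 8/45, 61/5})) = {-7/9, -1/2, -4/79, -1/21, 8/45, 4/3, 61/5, 6*sqrt(3), 3*pi}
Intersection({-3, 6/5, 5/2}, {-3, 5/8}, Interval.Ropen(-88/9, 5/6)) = {-3}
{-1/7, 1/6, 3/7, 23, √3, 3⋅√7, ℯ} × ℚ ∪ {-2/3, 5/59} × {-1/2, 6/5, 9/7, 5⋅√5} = ({-2/3, 5/59} × {-1/2, 6/5, 9/7, 5⋅√5}) ∪ ({-1/7, 1/6, 3/7, 23, √3, 3⋅√7, ℯ} × ℚ)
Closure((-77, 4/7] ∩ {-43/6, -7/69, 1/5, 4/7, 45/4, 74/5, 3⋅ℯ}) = {-43/6, -7/69, 1/5, 4/7}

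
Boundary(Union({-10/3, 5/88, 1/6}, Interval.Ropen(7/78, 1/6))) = {-10/3, 5/88, 7/78, 1/6}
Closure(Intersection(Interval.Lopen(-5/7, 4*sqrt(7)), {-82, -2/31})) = {-2/31}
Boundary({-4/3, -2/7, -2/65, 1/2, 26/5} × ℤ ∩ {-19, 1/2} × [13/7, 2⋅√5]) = {1/2} × {2, 3, 4}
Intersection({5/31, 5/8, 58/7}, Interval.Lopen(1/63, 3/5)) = {5/31}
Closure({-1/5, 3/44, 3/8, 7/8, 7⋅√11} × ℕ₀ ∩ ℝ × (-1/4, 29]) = {-1/5, 3/44, 3/8, 7/8, 7⋅√11} × {0, 1, …, 29}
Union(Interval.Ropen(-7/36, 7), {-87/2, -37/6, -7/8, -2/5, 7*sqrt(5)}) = Union({-87/2, -37/6, -7/8, -2/5, 7*sqrt(5)}, Interval.Ropen(-7/36, 7))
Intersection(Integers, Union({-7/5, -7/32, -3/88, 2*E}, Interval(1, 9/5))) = Range(1, 2, 1)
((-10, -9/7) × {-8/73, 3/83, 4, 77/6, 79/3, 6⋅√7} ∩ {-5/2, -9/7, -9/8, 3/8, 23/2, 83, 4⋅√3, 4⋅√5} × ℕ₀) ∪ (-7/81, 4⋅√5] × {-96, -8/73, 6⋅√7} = ({-5/2} × {4}) ∪ ((-7/81, 4⋅√5] × {-96, -8/73, 6⋅√7})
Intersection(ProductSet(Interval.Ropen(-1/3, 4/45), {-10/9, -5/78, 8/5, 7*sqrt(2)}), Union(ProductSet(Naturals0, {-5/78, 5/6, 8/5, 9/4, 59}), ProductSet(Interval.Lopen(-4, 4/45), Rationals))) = ProductSet(Interval.Ropen(-1/3, 4/45), {-10/9, -5/78, 8/5})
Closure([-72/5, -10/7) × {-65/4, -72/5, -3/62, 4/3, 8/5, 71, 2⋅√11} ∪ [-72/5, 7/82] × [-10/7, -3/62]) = ([-72/5, 7/82] × [-10/7, -3/62]) ∪ ([-72/5, -10/7] × {-65/4, -72/5, -3/62, 4/3, 8/5, 71, 2⋅√11})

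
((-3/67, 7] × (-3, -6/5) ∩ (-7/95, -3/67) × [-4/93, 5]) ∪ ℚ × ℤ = ℚ × ℤ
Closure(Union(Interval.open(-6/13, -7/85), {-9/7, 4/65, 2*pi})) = Union({-9/7, 4/65, 2*pi}, Interval(-6/13, -7/85))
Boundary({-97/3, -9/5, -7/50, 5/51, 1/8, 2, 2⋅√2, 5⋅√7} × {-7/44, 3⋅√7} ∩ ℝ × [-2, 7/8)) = {-97/3, -9/5, -7/50, 5/51, 1/8, 2, 2⋅√2, 5⋅√7} × {-7/44}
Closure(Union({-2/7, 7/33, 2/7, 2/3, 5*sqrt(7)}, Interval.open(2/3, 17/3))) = Union({-2/7, 7/33, 2/7, 5*sqrt(7)}, Interval(2/3, 17/3))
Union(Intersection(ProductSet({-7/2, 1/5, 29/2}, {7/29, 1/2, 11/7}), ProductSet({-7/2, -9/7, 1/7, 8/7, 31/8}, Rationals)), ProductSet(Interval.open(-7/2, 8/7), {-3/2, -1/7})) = Union(ProductSet({-7/2}, {7/29, 1/2, 11/7}), ProductSet(Interval.open(-7/2, 8/7), {-3/2, -1/7}))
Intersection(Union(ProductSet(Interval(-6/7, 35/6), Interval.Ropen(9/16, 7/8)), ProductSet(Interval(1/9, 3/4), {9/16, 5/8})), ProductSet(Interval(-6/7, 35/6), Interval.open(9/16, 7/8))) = ProductSet(Interval(-6/7, 35/6), Interval.open(9/16, 7/8))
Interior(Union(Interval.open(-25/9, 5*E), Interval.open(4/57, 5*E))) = Interval.open(-25/9, 5*E)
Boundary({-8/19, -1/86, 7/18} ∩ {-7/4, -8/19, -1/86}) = {-8/19, -1/86}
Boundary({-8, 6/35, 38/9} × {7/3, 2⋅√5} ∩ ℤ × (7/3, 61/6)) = {-8} × {2⋅√5}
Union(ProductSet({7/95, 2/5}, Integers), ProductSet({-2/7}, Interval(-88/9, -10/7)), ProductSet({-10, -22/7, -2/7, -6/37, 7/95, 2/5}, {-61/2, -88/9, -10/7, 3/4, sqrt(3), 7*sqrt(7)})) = Union(ProductSet({-2/7}, Interval(-88/9, -10/7)), ProductSet({7/95, 2/5}, Integers), ProductSet({-10, -22/7, -2/7, -6/37, 7/95, 2/5}, {-61/2, -88/9, -10/7, 3/4, sqrt(3), 7*sqrt(7)}))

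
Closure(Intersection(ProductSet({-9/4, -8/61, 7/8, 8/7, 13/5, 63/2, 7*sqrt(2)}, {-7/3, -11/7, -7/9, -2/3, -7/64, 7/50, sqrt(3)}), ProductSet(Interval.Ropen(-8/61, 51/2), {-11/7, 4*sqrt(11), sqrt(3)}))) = ProductSet({-8/61, 7/8, 8/7, 13/5, 7*sqrt(2)}, {-11/7, sqrt(3)})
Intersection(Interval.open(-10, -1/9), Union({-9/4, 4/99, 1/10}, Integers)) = Union({-9/4}, Range(-9, 0, 1))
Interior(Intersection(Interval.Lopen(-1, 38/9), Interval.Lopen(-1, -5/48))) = Interval.open(-1, -5/48)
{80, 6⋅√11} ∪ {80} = {80, 6⋅√11}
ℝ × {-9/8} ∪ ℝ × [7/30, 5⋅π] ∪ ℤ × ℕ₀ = (ℤ × ℕ₀) ∪ (ℝ × ({-9/8} ∪ [7/30, 5⋅π]))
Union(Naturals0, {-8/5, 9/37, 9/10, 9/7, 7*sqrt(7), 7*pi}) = Union({-8/5, 9/37, 9/10, 9/7, 7*sqrt(7), 7*pi}, Naturals0)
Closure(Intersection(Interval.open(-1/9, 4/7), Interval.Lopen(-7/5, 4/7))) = Interval(-1/9, 4/7)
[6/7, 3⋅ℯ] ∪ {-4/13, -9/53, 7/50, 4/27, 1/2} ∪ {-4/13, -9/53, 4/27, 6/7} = {-4/13, -9/53, 7/50, 4/27, 1/2} ∪ [6/7, 3⋅ℯ]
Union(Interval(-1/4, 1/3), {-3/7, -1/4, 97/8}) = Union({-3/7, 97/8}, Interval(-1/4, 1/3))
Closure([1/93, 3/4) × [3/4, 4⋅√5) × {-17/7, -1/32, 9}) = (({1/93, 3/4} × [3/4, 4⋅√5]) ∪ ([1/93, 3/4] × {3/4, 4⋅√5}) ∪ ([1/93, 3/4) × [3/4, 4⋅√5))) × {-17/7, -1/32, 9}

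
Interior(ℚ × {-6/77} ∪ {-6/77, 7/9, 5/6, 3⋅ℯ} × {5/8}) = ∅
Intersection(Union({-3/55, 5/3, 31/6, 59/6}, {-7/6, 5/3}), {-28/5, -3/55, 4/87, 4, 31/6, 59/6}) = {-3/55, 31/6, 59/6}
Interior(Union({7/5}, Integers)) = EmptySet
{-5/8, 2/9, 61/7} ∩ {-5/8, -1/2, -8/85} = {-5/8}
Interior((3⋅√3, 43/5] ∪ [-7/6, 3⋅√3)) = (-7/6, 3⋅√3) ∪ (3⋅√3, 43/5)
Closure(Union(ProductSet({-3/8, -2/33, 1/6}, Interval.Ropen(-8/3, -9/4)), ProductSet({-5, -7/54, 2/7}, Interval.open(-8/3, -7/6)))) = Union(ProductSet({-5, -7/54, 2/7}, Interval(-8/3, -7/6)), ProductSet({-3/8, -2/33, 1/6}, Interval(-8/3, -9/4)))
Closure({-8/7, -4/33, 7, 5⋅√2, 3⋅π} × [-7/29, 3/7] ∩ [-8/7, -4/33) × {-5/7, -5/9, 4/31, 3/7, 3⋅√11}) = {-8/7} × {4/31, 3/7}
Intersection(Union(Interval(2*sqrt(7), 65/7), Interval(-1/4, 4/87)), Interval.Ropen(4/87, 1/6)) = {4/87}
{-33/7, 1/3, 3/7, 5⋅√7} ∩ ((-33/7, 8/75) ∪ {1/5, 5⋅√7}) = {5⋅√7}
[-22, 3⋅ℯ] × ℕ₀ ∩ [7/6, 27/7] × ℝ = [7/6, 27/7] × ℕ₀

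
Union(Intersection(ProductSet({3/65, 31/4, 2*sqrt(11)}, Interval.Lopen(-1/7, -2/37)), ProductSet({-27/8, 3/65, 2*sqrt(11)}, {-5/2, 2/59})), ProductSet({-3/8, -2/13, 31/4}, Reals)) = ProductSet({-3/8, -2/13, 31/4}, Reals)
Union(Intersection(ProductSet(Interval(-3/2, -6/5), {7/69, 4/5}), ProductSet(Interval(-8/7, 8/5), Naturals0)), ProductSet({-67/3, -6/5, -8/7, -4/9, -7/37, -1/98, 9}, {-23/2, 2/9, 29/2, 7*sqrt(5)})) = ProductSet({-67/3, -6/5, -8/7, -4/9, -7/37, -1/98, 9}, {-23/2, 2/9, 29/2, 7*sqrt(5)})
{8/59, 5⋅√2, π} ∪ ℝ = ℝ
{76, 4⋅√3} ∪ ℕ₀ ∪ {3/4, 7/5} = ℕ₀ ∪ {3/4, 7/5, 4⋅√3}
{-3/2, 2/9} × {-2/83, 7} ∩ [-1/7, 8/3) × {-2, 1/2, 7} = {2/9} × {7}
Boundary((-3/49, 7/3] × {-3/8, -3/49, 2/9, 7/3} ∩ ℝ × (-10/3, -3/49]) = [-3/49, 7/3] × {-3/8, -3/49}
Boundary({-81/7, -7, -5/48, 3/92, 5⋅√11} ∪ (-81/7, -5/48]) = {-81/7, -5/48, 3/92, 5⋅√11}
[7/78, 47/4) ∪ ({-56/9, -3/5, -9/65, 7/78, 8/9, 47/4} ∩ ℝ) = {-56/9, -3/5, -9/65} ∪ [7/78, 47/4]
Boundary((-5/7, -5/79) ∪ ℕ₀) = {-5/7, -5/79} ∪ (ℕ₀ \ (-5/7, -5/79))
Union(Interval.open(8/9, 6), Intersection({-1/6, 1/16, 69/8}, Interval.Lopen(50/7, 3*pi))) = Union({69/8}, Interval.open(8/9, 6))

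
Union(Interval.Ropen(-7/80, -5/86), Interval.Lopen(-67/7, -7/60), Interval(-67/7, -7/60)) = Union(Interval(-67/7, -7/60), Interval.Ropen(-7/80, -5/86))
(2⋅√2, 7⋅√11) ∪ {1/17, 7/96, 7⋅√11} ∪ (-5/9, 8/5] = (-5/9, 8/5] ∪ (2⋅√2, 7⋅√11]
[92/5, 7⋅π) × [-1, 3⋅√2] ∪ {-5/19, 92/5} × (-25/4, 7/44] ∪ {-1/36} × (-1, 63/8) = ({-1/36} × (-1, 63/8)) ∪ ({-5/19, 92/5} × (-25/4, 7/44]) ∪ ([92/5, 7⋅π) × [-1, 3⋅√2])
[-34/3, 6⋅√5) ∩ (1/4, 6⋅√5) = (1/4, 6⋅√5)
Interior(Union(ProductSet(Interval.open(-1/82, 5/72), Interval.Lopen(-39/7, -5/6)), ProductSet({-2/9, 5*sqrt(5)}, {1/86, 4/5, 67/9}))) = ProductSet(Interval.open(-1/82, 5/72), Interval.open(-39/7, -5/6))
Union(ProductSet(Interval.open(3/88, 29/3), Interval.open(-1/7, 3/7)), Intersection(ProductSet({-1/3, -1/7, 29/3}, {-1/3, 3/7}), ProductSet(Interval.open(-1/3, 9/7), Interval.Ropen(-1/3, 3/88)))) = Union(ProductSet({-1/7}, {-1/3}), ProductSet(Interval.open(3/88, 29/3), Interval.open(-1/7, 3/7)))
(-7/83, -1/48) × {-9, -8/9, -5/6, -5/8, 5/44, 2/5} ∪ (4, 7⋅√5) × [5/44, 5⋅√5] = ((-7/83, -1/48) × {-9, -8/9, -5/6, -5/8, 5/44, 2/5}) ∪ ((4, 7⋅√5) × [5/44, 5⋅√5])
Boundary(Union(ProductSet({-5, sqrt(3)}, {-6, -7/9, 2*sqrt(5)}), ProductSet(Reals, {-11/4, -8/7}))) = Union(ProductSet({-5, sqrt(3)}, {-6, -7/9, 2*sqrt(5)}), ProductSet(Reals, {-11/4, -8/7}))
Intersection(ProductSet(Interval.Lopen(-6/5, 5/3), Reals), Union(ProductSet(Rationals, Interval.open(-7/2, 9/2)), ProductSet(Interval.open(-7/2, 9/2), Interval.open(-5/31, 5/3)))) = Union(ProductSet(Intersection(Interval.Lopen(-6/5, 5/3), Rationals), Interval.open(-7/2, 9/2)), ProductSet(Interval.Lopen(-6/5, 5/3), Interval.open(-5/31, 5/3)))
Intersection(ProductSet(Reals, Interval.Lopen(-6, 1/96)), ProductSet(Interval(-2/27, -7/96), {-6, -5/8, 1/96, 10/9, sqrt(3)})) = ProductSet(Interval(-2/27, -7/96), {-5/8, 1/96})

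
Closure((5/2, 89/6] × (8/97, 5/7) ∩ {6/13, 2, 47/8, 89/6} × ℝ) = {47/8, 89/6} × [8/97, 5/7]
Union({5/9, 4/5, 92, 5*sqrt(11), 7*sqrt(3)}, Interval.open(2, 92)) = Union({5/9, 4/5}, Interval.Lopen(2, 92))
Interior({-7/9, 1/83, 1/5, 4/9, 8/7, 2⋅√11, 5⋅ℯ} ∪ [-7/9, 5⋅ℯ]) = (-7/9, 5⋅ℯ)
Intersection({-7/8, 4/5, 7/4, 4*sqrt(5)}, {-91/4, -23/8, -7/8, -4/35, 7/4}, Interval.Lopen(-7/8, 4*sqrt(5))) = {7/4}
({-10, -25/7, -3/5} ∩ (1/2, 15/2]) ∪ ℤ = ℤ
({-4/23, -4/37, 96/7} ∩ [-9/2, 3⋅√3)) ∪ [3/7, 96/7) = {-4/23, -4/37} ∪ [3/7, 96/7)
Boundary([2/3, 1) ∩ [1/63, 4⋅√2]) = {2/3, 1}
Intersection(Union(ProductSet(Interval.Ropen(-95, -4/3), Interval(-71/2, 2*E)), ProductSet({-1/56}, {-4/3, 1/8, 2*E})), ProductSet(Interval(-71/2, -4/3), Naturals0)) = ProductSet(Interval.Ropen(-71/2, -4/3), Range(0, 6, 1))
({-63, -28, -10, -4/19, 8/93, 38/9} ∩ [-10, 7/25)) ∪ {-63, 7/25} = {-63, -10, -4/19, 8/93, 7/25}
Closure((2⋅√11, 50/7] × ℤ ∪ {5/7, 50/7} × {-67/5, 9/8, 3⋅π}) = ({5/7, 50/7} × {-67/5, 9/8, 3⋅π}) ∪ ([2⋅√11, 50/7] × ℤ)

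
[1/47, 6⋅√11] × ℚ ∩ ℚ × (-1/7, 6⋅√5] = (ℚ ∩ [1/47, 6⋅√11]) × (ℚ ∩ (-1/7, 6⋅√5])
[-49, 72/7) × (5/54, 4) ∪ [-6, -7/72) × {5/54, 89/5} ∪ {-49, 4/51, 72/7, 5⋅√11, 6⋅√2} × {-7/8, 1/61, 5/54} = ([-6, -7/72) × {5/54, 89/5}) ∪ ([-49, 72/7) × (5/54, 4)) ∪ ({-49, 4/51, 72/7, 5⋅√11, 6⋅√2} × {-7/8, 1/61, 5/54})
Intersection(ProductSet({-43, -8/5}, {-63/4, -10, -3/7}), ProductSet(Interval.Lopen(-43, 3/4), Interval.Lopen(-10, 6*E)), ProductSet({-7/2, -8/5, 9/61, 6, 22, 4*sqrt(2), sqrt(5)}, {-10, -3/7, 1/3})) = ProductSet({-8/5}, {-3/7})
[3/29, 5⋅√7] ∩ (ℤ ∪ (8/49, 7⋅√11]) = (8/49, 5⋅√7] ∪ {1, 2, …, 13}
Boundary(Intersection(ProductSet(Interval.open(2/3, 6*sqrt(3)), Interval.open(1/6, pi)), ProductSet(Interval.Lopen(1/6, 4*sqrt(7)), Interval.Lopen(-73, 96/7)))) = Union(ProductSet({2/3, 6*sqrt(3)}, Interval(1/6, pi)), ProductSet(Interval(2/3, 6*sqrt(3)), {1/6, pi}))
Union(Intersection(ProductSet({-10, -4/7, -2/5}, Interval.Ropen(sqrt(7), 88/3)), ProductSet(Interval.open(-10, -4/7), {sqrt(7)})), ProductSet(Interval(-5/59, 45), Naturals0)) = ProductSet(Interval(-5/59, 45), Naturals0)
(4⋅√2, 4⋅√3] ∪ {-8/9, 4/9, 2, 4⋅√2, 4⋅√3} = {-8/9, 4/9, 2} ∪ [4⋅√2, 4⋅√3]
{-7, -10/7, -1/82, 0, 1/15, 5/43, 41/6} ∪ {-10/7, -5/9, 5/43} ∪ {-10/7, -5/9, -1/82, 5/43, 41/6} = {-7, -10/7, -5/9, -1/82, 0, 1/15, 5/43, 41/6}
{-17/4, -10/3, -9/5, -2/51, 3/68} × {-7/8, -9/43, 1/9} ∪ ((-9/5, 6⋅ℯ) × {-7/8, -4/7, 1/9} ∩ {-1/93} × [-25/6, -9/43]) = ({-1/93} × {-7/8, -4/7}) ∪ ({-17/4, -10/3, -9/5, -2/51, 3/68} × {-7/8, -9/43, 1/9})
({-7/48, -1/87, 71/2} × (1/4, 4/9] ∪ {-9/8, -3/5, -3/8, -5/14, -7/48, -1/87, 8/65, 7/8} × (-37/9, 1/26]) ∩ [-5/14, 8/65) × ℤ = {-5/14, -7/48, -1/87} × {-4, -3, …, 0}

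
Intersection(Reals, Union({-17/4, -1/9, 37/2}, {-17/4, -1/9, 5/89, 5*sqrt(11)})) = {-17/4, -1/9, 5/89, 37/2, 5*sqrt(11)}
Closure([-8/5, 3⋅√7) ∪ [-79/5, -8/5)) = [-79/5, 3⋅√7]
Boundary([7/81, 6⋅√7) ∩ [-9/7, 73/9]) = {7/81, 73/9}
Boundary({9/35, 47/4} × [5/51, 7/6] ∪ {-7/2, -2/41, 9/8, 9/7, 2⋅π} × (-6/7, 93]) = ({9/35, 47/4} × [5/51, 7/6]) ∪ ({-7/2, -2/41, 9/8, 9/7, 2⋅π} × [-6/7, 93])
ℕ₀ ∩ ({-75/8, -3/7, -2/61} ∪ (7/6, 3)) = {2}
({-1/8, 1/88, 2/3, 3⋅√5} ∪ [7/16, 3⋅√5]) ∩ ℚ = {-1/8, 1/88} ∪ (ℚ ∩ [7/16, 3⋅√5])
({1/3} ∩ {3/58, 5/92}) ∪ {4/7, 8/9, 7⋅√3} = {4/7, 8/9, 7⋅√3}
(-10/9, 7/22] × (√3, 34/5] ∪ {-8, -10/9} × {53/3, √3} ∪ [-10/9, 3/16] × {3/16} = ([-10/9, 3/16] × {3/16}) ∪ ({-8, -10/9} × {53/3, √3}) ∪ ((-10/9, 7/22] × (√3, 34/5])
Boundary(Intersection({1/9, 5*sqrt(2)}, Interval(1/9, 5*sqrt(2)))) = {1/9, 5*sqrt(2)}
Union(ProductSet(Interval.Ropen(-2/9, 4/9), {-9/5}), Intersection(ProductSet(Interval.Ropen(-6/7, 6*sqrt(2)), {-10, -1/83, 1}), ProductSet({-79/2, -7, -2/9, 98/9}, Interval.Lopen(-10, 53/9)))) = Union(ProductSet({-2/9}, {-1/83, 1}), ProductSet(Interval.Ropen(-2/9, 4/9), {-9/5}))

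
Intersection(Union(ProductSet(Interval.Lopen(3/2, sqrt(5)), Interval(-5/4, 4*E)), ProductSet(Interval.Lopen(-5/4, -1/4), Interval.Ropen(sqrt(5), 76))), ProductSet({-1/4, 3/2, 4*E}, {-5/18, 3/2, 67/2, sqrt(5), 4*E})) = ProductSet({-1/4}, {67/2, sqrt(5), 4*E})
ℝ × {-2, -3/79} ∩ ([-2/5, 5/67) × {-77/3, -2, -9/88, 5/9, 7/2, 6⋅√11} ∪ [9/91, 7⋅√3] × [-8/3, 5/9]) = ([-2/5, 5/67) × {-2}) ∪ ([9/91, 7⋅√3] × {-2, -3/79})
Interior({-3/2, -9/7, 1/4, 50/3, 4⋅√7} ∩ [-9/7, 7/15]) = ∅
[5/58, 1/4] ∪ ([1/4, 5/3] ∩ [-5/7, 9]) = [5/58, 5/3]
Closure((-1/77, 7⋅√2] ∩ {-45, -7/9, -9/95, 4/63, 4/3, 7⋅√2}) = {4/63, 4/3, 7⋅√2}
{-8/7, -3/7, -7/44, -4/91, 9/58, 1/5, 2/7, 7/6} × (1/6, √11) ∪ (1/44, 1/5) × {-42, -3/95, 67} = ((1/44, 1/5) × {-42, -3/95, 67}) ∪ ({-8/7, -3/7, -7/44, -4/91, 9/58, 1/5, 2/7, 7/6} × (1/6, √11))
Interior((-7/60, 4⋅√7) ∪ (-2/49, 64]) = (-7/60, 64)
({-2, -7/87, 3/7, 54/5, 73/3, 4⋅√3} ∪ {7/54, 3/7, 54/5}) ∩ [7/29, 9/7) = {3/7}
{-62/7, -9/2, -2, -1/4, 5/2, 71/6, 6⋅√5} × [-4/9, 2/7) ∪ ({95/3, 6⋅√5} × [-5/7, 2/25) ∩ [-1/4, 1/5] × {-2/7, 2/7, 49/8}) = {-62/7, -9/2, -2, -1/4, 5/2, 71/6, 6⋅√5} × [-4/9, 2/7)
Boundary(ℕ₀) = ℕ₀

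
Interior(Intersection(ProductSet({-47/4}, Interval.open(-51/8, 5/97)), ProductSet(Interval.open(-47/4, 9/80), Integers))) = EmptySet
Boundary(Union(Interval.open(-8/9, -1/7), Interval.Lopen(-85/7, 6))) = {-85/7, 6}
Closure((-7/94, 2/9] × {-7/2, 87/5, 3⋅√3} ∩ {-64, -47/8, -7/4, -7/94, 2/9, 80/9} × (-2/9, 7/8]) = ∅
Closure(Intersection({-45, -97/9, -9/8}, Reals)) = {-45, -97/9, -9/8}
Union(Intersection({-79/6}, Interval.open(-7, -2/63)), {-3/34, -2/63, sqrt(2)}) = {-3/34, -2/63, sqrt(2)}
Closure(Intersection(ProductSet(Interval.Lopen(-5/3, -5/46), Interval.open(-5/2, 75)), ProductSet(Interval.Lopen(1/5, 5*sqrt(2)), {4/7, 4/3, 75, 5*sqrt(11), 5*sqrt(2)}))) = EmptySet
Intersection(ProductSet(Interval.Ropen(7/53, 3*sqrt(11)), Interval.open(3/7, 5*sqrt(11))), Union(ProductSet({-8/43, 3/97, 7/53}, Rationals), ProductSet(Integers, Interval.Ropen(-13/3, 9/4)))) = Union(ProductSet({7/53}, Intersection(Interval.open(3/7, 5*sqrt(11)), Rationals)), ProductSet(Range(1, 10, 1), Interval.open(3/7, 9/4)))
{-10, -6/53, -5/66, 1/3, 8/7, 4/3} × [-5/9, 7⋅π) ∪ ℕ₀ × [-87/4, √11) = (ℕ₀ × [-87/4, √11)) ∪ ({-10, -6/53, -5/66, 1/3, 8/7, 4/3} × [-5/9, 7⋅π))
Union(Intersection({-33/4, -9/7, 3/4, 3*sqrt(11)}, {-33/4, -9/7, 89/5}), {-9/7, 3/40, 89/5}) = {-33/4, -9/7, 3/40, 89/5}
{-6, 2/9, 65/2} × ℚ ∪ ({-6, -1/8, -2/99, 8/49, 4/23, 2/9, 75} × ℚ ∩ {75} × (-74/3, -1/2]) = ({-6, 2/9, 65/2} × ℚ) ∪ ({75} × (ℚ ∩ (-74/3, -1/2]))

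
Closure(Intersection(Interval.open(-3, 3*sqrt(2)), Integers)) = Range(-2, 5, 1)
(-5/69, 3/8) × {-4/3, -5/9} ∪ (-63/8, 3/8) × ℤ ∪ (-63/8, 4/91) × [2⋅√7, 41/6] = ((-63/8, 3/8) × ℤ) ∪ ((-5/69, 3/8) × {-4/3, -5/9}) ∪ ((-63/8, 4/91) × [2⋅√7, 41/6])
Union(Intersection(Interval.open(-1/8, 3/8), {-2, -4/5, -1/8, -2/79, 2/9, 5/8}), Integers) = Union({-2/79, 2/9}, Integers)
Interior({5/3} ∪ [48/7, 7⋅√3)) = (48/7, 7⋅√3)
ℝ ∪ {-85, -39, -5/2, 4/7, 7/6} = ℝ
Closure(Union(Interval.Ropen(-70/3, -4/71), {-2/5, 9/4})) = Union({9/4}, Interval(-70/3, -4/71))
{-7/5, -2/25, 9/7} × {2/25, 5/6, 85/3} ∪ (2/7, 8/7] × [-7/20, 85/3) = ({-7/5, -2/25, 9/7} × {2/25, 5/6, 85/3}) ∪ ((2/7, 8/7] × [-7/20, 85/3))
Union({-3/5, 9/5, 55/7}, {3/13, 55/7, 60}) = {-3/5, 3/13, 9/5, 55/7, 60}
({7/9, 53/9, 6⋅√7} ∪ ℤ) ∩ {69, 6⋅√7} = {69, 6⋅√7}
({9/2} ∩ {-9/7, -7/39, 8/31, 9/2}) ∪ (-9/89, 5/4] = (-9/89, 5/4] ∪ {9/2}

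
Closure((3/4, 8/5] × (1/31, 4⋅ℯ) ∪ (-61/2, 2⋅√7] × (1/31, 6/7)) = ([3/4, 8/5] × {1/31, 4⋅ℯ}) ∪ ([-61/2, 2⋅√7] × {1/31}) ∪ ({-61/2, 2⋅√7} × [1/31, 6/7]) ∪ ((3/4, 8/5] × (1/31, 4⋅ℯ)) ∪ ({3/4, 8/5} × ({1/31} ∪ [6/7, 4⋅ℯ])) ∪ ((-61/2, 2⋅√7] × (1/31, 6/7)) ∪ (([-61/2, 3/4] ∪ [8/5, 2⋅√7]) × {1/31, 6/7})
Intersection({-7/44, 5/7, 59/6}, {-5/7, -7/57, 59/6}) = {59/6}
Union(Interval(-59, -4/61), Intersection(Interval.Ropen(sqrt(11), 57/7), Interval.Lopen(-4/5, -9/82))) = Interval(-59, -4/61)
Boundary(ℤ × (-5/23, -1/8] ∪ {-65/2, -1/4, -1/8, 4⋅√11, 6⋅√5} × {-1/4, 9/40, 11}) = (ℤ × [-5/23, -1/8]) ∪ ({-65/2, -1/4, -1/8, 4⋅√11, 6⋅√5} × {-1/4, 9/40, 11})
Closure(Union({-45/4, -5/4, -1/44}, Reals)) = Reals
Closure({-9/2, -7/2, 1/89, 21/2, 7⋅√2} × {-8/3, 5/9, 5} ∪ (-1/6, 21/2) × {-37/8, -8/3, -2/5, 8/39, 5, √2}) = ({-9/2, -7/2, 1/89, 21/2, 7⋅√2} × {-8/3, 5/9, 5}) ∪ ([-1/6, 21/2] × {-37/8, -8/3, -2/5, 8/39, 5, √2})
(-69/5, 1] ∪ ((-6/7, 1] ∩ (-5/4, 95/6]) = (-69/5, 1]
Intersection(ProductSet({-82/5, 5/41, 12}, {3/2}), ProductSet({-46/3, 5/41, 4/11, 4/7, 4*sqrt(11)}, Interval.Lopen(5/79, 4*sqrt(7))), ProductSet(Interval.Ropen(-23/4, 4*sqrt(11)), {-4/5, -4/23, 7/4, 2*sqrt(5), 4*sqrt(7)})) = EmptySet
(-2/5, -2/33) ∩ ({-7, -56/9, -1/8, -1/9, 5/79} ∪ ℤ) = {-1/8, -1/9}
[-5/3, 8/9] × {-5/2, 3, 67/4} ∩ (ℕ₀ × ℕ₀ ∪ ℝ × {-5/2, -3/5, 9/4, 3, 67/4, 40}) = [-5/3, 8/9] × {-5/2, 3, 67/4}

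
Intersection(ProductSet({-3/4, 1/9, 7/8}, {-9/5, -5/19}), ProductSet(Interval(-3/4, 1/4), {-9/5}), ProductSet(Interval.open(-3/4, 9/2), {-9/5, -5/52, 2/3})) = ProductSet({1/9}, {-9/5})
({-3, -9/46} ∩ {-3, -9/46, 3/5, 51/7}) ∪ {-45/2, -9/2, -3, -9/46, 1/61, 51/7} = {-45/2, -9/2, -3, -9/46, 1/61, 51/7}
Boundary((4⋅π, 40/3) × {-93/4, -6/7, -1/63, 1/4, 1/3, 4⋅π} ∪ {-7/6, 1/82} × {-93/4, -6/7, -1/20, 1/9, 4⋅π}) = ({-7/6, 1/82} × {-93/4, -6/7, -1/20, 1/9, 4⋅π}) ∪ ([4⋅π, 40/3] × {-93/4, -6/7, -1/63, 1/4, 1/3, 4⋅π})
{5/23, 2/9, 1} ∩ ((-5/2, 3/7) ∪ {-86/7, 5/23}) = {5/23, 2/9}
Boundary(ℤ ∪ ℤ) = ℤ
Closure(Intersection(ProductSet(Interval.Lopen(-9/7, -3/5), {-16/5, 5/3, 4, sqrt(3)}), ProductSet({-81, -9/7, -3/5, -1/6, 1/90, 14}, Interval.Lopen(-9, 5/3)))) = ProductSet({-3/5}, {-16/5, 5/3})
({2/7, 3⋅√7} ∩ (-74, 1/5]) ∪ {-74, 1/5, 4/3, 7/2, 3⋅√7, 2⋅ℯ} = {-74, 1/5, 4/3, 7/2, 3⋅√7, 2⋅ℯ}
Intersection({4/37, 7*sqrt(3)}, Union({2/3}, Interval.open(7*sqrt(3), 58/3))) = EmptySet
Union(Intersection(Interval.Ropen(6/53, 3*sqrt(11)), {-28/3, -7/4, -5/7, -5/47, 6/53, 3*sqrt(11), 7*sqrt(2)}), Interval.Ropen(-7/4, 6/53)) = Union({7*sqrt(2)}, Interval(-7/4, 6/53))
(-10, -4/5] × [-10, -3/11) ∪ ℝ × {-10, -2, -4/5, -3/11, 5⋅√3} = ((-10, -4/5] × [-10, -3/11)) ∪ (ℝ × {-10, -2, -4/5, -3/11, 5⋅√3})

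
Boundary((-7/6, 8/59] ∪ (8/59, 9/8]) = {-7/6, 9/8}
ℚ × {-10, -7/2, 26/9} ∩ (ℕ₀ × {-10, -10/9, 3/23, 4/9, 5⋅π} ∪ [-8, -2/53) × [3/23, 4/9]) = ℕ₀ × {-10}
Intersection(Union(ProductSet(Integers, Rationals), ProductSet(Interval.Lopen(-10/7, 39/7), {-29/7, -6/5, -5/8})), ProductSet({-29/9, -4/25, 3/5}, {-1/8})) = EmptySet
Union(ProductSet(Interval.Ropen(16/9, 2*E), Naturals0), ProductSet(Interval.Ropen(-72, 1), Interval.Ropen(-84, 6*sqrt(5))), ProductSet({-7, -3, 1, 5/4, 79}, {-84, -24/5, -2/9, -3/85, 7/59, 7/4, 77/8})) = Union(ProductSet({-7, -3, 1, 5/4, 79}, {-84, -24/5, -2/9, -3/85, 7/59, 7/4, 77/8}), ProductSet(Interval.Ropen(-72, 1), Interval.Ropen(-84, 6*sqrt(5))), ProductSet(Interval.Ropen(16/9, 2*E), Naturals0))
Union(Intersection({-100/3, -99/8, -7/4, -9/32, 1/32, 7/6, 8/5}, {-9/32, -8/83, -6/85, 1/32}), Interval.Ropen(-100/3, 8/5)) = Interval.Ropen(-100/3, 8/5)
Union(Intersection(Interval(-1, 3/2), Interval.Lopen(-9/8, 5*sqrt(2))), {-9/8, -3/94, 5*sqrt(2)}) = Union({-9/8, 5*sqrt(2)}, Interval(-1, 3/2))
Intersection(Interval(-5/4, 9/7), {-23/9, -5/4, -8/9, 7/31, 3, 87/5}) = {-5/4, -8/9, 7/31}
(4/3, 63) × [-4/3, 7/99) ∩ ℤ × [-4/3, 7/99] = {2, 3, …, 62} × [-4/3, 7/99)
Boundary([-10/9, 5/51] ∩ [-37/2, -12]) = ∅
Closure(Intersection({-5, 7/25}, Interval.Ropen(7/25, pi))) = {7/25}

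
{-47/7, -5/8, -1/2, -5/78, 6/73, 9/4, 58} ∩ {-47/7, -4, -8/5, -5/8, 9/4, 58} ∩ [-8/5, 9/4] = {-5/8, 9/4}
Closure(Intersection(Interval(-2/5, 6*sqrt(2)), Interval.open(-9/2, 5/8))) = Interval(-2/5, 5/8)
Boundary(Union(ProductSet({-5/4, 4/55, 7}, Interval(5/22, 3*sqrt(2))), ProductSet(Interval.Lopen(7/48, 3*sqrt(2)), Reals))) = Union(ProductSet({7/48, 3*sqrt(2)}, Reals), ProductSet({-5/4, 4/55, 7}, Interval(5/22, 3*sqrt(2))))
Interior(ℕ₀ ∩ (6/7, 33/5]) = ∅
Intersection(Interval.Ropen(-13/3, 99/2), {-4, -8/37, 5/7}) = {-4, -8/37, 5/7}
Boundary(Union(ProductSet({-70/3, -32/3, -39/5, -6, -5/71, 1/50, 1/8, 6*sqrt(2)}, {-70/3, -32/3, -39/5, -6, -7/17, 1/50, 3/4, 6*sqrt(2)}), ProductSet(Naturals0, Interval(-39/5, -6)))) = Union(ProductSet({-70/3, -32/3, -39/5, -6, -5/71, 1/50, 1/8, 6*sqrt(2)}, {-70/3, -32/3, -39/5, -6, -7/17, 1/50, 3/4, 6*sqrt(2)}), ProductSet(Naturals0, Interval(-39/5, -6)))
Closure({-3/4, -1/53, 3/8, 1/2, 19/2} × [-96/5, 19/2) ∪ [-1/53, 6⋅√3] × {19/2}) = ({-3/4, -1/53, 3/8, 1/2, 19/2} × [-96/5, 19/2]) ∪ ([-1/53, 6⋅√3] × {19/2})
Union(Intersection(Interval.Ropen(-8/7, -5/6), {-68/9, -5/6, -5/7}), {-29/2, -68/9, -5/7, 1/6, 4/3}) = {-29/2, -68/9, -5/7, 1/6, 4/3}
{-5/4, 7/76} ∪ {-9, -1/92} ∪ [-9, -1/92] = [-9, -1/92] ∪ {7/76}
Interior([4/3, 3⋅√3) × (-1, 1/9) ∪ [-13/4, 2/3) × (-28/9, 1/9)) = ((-13/4, 2/3) × (-28/9, 1/9)) ∪ ((4/3, 3⋅√3) × (-1, 1/9))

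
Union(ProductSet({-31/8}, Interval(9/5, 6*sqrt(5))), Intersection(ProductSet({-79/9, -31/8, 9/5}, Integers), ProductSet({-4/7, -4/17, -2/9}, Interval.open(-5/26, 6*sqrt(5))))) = ProductSet({-31/8}, Interval(9/5, 6*sqrt(5)))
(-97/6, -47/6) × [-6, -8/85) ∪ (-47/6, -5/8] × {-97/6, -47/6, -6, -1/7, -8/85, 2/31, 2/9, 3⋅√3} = ((-97/6, -47/6) × [-6, -8/85)) ∪ ((-47/6, -5/8] × {-97/6, -47/6, -6, -1/7, -8/85, 2/31, 2/9, 3⋅√3})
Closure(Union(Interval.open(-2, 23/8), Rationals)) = Union(Interval(-oo, oo), Rationals)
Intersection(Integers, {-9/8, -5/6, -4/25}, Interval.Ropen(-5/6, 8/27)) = EmptySet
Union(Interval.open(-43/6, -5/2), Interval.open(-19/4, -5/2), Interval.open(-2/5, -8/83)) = Union(Interval.open(-43/6, -5/2), Interval.open(-2/5, -8/83))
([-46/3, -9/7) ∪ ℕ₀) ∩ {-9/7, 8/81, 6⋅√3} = ∅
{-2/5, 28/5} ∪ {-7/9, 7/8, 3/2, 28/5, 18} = {-7/9, -2/5, 7/8, 3/2, 28/5, 18}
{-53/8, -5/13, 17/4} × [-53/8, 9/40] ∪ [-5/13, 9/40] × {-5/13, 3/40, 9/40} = ({-53/8, -5/13, 17/4} × [-53/8, 9/40]) ∪ ([-5/13, 9/40] × {-5/13, 3/40, 9/40})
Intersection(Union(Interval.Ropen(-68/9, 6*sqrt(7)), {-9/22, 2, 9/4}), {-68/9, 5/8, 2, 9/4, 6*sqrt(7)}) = {-68/9, 5/8, 2, 9/4}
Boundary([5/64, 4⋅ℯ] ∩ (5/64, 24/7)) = {5/64, 24/7}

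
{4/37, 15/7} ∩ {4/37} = {4/37}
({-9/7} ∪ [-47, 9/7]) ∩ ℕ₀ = {0, 1}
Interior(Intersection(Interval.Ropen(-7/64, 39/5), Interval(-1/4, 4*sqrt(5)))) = Interval.open(-7/64, 39/5)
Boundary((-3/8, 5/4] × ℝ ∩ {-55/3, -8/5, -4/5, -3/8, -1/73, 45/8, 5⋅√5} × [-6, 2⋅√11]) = {-1/73} × [-6, 2⋅√11]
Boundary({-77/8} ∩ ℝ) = {-77/8}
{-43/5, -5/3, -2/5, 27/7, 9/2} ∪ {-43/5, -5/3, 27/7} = {-43/5, -5/3, -2/5, 27/7, 9/2}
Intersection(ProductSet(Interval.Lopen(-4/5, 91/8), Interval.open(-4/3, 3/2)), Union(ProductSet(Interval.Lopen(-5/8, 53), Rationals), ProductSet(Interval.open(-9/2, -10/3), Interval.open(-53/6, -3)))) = ProductSet(Interval.Lopen(-5/8, 91/8), Intersection(Interval.open(-4/3, 3/2), Rationals))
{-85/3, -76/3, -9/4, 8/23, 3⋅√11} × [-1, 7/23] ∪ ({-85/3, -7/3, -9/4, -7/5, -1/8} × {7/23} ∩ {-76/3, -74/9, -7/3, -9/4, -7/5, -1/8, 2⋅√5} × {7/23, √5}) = ({-7/3, -9/4, -7/5, -1/8} × {7/23}) ∪ ({-85/3, -76/3, -9/4, 8/23, 3⋅√11} × [-1, 7/23])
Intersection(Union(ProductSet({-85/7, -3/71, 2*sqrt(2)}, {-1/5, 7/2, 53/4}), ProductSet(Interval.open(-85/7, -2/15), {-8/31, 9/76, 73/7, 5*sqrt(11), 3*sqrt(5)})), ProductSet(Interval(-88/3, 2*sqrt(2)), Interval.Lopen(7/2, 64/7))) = ProductSet(Interval.open(-85/7, -2/15), {3*sqrt(5)})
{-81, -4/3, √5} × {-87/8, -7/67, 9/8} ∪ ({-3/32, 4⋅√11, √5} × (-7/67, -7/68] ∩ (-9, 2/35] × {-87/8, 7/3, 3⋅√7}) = {-81, -4/3, √5} × {-87/8, -7/67, 9/8}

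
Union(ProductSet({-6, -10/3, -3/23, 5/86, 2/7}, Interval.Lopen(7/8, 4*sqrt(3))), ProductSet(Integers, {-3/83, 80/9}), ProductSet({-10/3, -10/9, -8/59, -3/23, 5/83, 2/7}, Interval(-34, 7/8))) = Union(ProductSet({-6, -10/3, -3/23, 5/86, 2/7}, Interval.Lopen(7/8, 4*sqrt(3))), ProductSet({-10/3, -10/9, -8/59, -3/23, 5/83, 2/7}, Interval(-34, 7/8)), ProductSet(Integers, {-3/83, 80/9}))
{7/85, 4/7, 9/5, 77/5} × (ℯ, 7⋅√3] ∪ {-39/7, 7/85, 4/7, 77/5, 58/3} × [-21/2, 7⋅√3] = ({7/85, 4/7, 9/5, 77/5} × (ℯ, 7⋅√3]) ∪ ({-39/7, 7/85, 4/7, 77/5, 58/3} × [-21/2, 7⋅√3])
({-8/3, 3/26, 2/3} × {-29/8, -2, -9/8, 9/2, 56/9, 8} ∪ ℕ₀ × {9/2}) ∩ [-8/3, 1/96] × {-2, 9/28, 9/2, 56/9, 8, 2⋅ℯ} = ({0} × {9/2}) ∪ ({-8/3} × {-2, 9/2, 56/9, 8})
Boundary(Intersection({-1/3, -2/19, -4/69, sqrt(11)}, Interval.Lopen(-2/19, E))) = {-4/69}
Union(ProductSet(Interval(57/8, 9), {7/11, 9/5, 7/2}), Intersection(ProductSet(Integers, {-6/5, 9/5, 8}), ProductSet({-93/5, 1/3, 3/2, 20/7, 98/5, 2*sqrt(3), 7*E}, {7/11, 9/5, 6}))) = ProductSet(Interval(57/8, 9), {7/11, 9/5, 7/2})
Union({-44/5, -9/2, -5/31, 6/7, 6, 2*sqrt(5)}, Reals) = Reals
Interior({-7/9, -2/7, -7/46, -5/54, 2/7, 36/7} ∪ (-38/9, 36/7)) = (-38/9, 36/7)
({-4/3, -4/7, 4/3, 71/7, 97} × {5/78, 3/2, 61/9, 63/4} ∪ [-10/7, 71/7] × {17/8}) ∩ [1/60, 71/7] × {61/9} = {4/3, 71/7} × {61/9}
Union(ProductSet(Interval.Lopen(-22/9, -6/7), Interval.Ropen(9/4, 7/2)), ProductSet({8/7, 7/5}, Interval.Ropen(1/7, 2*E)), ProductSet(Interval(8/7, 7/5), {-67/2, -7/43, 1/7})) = Union(ProductSet({8/7, 7/5}, Interval.Ropen(1/7, 2*E)), ProductSet(Interval.Lopen(-22/9, -6/7), Interval.Ropen(9/4, 7/2)), ProductSet(Interval(8/7, 7/5), {-67/2, -7/43, 1/7}))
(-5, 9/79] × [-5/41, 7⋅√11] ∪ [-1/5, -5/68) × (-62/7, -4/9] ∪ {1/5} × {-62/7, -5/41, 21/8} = ({1/5} × {-62/7, -5/41, 21/8}) ∪ ([-1/5, -5/68) × (-62/7, -4/9]) ∪ ((-5, 9/79] × [-5/41, 7⋅√11])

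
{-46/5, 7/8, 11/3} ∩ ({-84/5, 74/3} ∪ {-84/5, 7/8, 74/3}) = {7/8}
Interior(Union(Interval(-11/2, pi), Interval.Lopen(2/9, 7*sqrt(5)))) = Interval.open(-11/2, 7*sqrt(5))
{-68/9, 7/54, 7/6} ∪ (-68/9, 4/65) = [-68/9, 4/65) ∪ {7/54, 7/6}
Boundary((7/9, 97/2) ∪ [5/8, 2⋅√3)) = {5/8, 97/2}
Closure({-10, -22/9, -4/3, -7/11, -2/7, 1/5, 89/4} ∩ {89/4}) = {89/4}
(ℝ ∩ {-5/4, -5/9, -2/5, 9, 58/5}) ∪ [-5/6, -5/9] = {-5/4, -2/5, 9, 58/5} ∪ [-5/6, -5/9]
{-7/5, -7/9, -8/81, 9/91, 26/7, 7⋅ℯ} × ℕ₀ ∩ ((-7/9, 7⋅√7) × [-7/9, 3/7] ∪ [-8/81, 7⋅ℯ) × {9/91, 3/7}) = {-8/81, 9/91, 26/7} × {0}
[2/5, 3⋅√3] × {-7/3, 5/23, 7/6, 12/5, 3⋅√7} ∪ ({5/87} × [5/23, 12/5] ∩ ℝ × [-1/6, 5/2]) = ({5/87} × [5/23, 12/5]) ∪ ([2/5, 3⋅√3] × {-7/3, 5/23, 7/6, 12/5, 3⋅√7})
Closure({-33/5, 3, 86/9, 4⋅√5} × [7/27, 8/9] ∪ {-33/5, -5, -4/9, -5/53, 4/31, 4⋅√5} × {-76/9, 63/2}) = ({-33/5, 3, 86/9, 4⋅√5} × [7/27, 8/9]) ∪ ({-33/5, -5, -4/9, -5/53, 4/31, 4⋅√5} × {-76/9, 63/2})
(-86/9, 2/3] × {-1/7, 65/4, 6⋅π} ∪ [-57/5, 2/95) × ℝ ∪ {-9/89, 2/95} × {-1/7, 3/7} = ({-9/89, 2/95} × {-1/7, 3/7}) ∪ ([-57/5, 2/95) × ℝ) ∪ ((-86/9, 2/3] × {-1/7, 65/4, 6⋅π})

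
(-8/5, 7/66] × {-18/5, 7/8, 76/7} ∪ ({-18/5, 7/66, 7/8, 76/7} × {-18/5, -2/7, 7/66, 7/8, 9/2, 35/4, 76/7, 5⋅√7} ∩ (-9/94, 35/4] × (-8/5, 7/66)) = ({7/66, 7/8} × {-2/7}) ∪ ((-8/5, 7/66] × {-18/5, 7/8, 76/7})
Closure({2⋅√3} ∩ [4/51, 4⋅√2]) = {2⋅√3}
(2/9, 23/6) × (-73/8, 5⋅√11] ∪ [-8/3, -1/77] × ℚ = ([-8/3, -1/77] × ℚ) ∪ ((2/9, 23/6) × (-73/8, 5⋅√11])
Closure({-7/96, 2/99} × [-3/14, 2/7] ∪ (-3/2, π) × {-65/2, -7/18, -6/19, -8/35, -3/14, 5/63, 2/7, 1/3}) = ({-7/96, 2/99} × [-3/14, 2/7]) ∪ ([-3/2, π] × {-65/2, -7/18, -6/19, -8/35, -3/14, 5/63, 2/7, 1/3})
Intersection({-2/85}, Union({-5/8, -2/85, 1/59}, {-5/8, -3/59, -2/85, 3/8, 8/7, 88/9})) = {-2/85}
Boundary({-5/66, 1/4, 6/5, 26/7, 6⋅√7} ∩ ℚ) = {-5/66, 1/4, 6/5, 26/7}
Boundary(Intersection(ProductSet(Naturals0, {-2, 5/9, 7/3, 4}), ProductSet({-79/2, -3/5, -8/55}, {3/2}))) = EmptySet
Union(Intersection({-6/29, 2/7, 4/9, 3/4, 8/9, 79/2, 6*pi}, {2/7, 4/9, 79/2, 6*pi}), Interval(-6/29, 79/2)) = Interval(-6/29, 79/2)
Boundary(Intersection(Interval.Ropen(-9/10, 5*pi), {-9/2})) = EmptySet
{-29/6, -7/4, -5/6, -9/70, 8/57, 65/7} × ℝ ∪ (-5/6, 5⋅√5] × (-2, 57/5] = ({-29/6, -7/4, -5/6, -9/70, 8/57, 65/7} × ℝ) ∪ ((-5/6, 5⋅√5] × (-2, 57/5])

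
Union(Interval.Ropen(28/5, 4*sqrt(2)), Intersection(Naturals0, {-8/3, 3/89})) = Interval.Ropen(28/5, 4*sqrt(2))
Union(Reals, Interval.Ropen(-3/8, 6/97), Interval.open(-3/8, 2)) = Interval(-oo, oo)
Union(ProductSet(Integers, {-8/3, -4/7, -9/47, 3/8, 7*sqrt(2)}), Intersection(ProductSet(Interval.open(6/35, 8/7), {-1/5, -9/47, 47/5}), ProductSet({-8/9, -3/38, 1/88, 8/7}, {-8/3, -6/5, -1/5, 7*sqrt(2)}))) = ProductSet(Integers, {-8/3, -4/7, -9/47, 3/8, 7*sqrt(2)})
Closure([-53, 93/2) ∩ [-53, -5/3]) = [-53, -5/3]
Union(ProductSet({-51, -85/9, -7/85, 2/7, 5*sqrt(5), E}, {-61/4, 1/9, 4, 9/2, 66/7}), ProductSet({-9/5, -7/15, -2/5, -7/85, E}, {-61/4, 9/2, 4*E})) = Union(ProductSet({-9/5, -7/15, -2/5, -7/85, E}, {-61/4, 9/2, 4*E}), ProductSet({-51, -85/9, -7/85, 2/7, 5*sqrt(5), E}, {-61/4, 1/9, 4, 9/2, 66/7}))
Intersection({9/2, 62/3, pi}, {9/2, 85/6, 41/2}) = {9/2}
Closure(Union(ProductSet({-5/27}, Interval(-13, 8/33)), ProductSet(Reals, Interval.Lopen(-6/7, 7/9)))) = Union(ProductSet({-5/27}, Interval(-13, 8/33)), ProductSet(Reals, Interval(-6/7, 7/9)))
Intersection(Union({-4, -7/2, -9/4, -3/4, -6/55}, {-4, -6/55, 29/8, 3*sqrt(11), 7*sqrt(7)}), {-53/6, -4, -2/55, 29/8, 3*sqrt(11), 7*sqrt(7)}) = {-4, 29/8, 3*sqrt(11), 7*sqrt(7)}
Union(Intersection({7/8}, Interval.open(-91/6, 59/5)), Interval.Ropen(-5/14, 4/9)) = Union({7/8}, Interval.Ropen(-5/14, 4/9))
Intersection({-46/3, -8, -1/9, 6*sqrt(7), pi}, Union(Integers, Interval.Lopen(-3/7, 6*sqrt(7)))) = {-8, -1/9, 6*sqrt(7), pi}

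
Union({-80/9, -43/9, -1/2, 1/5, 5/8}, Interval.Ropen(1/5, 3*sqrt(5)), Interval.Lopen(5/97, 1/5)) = Union({-80/9, -43/9, -1/2}, Interval.open(5/97, 3*sqrt(5)))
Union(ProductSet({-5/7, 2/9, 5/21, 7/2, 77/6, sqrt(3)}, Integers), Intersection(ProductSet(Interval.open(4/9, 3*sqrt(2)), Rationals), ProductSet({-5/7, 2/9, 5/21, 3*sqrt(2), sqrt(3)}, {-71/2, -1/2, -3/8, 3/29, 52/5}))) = Union(ProductSet({sqrt(3)}, {-71/2, -1/2, -3/8, 3/29, 52/5}), ProductSet({-5/7, 2/9, 5/21, 7/2, 77/6, sqrt(3)}, Integers))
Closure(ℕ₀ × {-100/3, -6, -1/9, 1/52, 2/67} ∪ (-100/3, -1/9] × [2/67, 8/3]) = (ℕ₀ × {-100/3, -6, -1/9, 1/52, 2/67}) ∪ ([-100/3, -1/9] × [2/67, 8/3])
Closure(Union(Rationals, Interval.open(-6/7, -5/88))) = Union(Interval(-oo, oo), Rationals)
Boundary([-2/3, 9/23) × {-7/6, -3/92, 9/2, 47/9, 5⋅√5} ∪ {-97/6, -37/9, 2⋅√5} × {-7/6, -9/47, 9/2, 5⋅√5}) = ([-2/3, 9/23] × {-7/6, -3/92, 9/2, 47/9, 5⋅√5}) ∪ ({-97/6, -37/9, 2⋅√5} × {-7/6, -9/47, 9/2, 5⋅√5})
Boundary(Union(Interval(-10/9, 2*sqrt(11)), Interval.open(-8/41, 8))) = {-10/9, 8}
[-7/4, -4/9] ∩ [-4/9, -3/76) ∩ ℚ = {-4/9}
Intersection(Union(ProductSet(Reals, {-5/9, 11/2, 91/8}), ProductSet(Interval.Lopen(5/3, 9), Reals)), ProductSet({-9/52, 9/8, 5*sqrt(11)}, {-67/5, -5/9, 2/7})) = ProductSet({-9/52, 9/8, 5*sqrt(11)}, {-5/9})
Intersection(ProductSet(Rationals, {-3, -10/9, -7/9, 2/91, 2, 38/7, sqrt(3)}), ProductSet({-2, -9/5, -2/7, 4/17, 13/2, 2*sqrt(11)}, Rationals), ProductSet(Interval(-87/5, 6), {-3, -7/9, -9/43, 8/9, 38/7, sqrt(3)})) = ProductSet({-2, -9/5, -2/7, 4/17}, {-3, -7/9, 38/7})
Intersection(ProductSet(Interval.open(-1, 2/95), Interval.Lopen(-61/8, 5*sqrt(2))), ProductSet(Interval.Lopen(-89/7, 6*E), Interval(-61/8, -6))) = ProductSet(Interval.open(-1, 2/95), Interval.Lopen(-61/8, -6))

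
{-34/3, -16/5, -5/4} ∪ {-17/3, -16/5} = {-34/3, -17/3, -16/5, -5/4}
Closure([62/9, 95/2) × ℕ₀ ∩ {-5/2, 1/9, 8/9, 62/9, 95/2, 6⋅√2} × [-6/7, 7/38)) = {62/9, 6⋅√2} × {0}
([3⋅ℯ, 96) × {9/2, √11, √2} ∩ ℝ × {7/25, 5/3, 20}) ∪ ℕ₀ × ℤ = ℕ₀ × ℤ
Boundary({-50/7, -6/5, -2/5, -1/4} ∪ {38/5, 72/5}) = {-50/7, -6/5, -2/5, -1/4, 38/5, 72/5}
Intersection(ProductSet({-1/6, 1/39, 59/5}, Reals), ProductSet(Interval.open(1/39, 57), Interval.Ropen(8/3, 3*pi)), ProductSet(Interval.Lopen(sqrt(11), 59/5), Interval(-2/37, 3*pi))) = ProductSet({59/5}, Interval.Ropen(8/3, 3*pi))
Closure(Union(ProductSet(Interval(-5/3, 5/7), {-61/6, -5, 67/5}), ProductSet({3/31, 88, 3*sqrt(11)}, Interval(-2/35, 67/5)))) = Union(ProductSet({3/31, 88, 3*sqrt(11)}, Interval(-2/35, 67/5)), ProductSet(Interval(-5/3, 5/7), {-61/6, -5, 67/5}))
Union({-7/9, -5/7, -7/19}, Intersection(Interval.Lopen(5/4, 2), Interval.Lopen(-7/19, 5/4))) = {-7/9, -5/7, -7/19}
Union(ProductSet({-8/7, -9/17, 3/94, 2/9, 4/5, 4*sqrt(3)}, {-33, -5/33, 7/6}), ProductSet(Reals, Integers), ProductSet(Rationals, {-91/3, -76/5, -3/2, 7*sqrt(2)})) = Union(ProductSet({-8/7, -9/17, 3/94, 2/9, 4/5, 4*sqrt(3)}, {-33, -5/33, 7/6}), ProductSet(Rationals, {-91/3, -76/5, -3/2, 7*sqrt(2)}), ProductSet(Reals, Integers))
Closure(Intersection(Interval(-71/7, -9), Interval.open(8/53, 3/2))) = EmptySet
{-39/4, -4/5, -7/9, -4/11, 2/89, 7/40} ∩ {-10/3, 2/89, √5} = {2/89}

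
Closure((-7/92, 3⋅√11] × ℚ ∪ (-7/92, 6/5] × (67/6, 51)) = ((-7/92, 6/5] × (67/6, 51)) ∪ ((-7/92, 3⋅√11] × ℚ) ∪ (({-7/92} ∪ [6/5, 3⋅√11]) × ℝ) ∪ ([-7/92, 3⋅√11] × ((-∞, 67/6] ∪ [51, ∞)))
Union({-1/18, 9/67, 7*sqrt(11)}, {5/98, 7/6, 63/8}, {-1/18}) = {-1/18, 5/98, 9/67, 7/6, 63/8, 7*sqrt(11)}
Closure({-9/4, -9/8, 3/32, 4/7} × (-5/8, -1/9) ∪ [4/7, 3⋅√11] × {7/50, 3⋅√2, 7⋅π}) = ({-9/4, -9/8, 3/32, 4/7} × [-5/8, -1/9]) ∪ ([4/7, 3⋅√11] × {7/50, 3⋅√2, 7⋅π})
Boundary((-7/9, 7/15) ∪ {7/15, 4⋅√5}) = {-7/9, 7/15, 4⋅√5}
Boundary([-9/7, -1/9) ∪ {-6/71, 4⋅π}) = {-9/7, -1/9, -6/71, 4⋅π}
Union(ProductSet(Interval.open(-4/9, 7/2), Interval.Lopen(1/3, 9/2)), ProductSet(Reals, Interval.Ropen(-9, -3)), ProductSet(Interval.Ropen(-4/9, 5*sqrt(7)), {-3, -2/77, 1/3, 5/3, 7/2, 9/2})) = Union(ProductSet(Interval.open(-4/9, 7/2), Interval.Lopen(1/3, 9/2)), ProductSet(Interval.Ropen(-4/9, 5*sqrt(7)), {-3, -2/77, 1/3, 5/3, 7/2, 9/2}), ProductSet(Reals, Interval.Ropen(-9, -3)))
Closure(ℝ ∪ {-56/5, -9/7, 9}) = ℝ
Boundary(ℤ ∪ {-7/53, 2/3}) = ℤ ∪ {-7/53, 2/3}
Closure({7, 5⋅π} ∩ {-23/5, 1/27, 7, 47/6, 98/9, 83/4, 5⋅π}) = {7, 5⋅π}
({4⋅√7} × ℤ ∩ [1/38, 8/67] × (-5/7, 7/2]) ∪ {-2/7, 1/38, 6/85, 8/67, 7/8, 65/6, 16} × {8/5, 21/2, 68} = {-2/7, 1/38, 6/85, 8/67, 7/8, 65/6, 16} × {8/5, 21/2, 68}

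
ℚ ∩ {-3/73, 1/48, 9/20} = {-3/73, 1/48, 9/20}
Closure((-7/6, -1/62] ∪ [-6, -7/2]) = [-6, -7/2] ∪ [-7/6, -1/62]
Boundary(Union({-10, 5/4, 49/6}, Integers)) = Union({5/4, 49/6}, Integers)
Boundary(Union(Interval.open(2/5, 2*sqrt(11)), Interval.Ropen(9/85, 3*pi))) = {9/85, 3*pi}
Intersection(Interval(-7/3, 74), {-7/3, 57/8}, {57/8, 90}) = {57/8}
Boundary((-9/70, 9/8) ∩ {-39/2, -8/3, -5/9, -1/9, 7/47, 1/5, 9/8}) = {-1/9, 7/47, 1/5}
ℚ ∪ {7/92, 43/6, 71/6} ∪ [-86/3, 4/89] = ℚ ∪ [-86/3, 4/89]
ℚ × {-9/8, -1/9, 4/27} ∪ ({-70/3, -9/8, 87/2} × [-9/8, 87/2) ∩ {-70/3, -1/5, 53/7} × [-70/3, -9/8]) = ℚ × {-9/8, -1/9, 4/27}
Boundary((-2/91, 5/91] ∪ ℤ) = {-2/91, 5/91} ∪ (ℤ \ (-2/91, 5/91))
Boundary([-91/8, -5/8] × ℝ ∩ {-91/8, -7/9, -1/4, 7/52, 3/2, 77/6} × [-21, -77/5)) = {-91/8, -7/9} × [-21, -77/5]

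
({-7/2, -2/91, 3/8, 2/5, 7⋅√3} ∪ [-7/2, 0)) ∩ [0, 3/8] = {3/8}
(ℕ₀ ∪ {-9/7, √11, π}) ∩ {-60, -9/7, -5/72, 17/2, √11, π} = {-9/7, √11, π}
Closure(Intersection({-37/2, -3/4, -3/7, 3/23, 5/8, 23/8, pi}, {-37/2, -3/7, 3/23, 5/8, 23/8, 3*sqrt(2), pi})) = {-37/2, -3/7, 3/23, 5/8, 23/8, pi}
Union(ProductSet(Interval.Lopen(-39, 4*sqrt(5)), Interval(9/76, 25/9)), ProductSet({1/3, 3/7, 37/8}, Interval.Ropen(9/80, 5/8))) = Union(ProductSet({1/3, 3/7, 37/8}, Interval.Ropen(9/80, 5/8)), ProductSet(Interval.Lopen(-39, 4*sqrt(5)), Interval(9/76, 25/9)))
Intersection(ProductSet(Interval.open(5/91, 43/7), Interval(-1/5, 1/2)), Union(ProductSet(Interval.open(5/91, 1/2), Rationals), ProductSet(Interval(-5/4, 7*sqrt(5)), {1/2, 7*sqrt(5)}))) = Union(ProductSet(Interval.open(5/91, 1/2), Intersection(Interval(-1/5, 1/2), Rationals)), ProductSet(Interval.open(5/91, 43/7), {1/2}))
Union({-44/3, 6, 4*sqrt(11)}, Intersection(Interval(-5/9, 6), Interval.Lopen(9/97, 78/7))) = Union({-44/3, 4*sqrt(11)}, Interval.Lopen(9/97, 6))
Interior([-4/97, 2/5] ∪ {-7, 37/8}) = (-4/97, 2/5)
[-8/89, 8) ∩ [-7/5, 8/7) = [-8/89, 8/7)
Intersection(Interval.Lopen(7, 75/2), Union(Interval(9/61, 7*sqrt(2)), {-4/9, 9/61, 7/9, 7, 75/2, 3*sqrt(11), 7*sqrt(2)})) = Union({75/2, 3*sqrt(11)}, Interval.Lopen(7, 7*sqrt(2)))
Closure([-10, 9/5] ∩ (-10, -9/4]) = [-10, -9/4]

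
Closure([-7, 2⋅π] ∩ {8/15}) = {8/15}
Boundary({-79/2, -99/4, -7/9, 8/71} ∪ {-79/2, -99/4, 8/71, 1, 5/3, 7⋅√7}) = {-79/2, -99/4, -7/9, 8/71, 1, 5/3, 7⋅√7}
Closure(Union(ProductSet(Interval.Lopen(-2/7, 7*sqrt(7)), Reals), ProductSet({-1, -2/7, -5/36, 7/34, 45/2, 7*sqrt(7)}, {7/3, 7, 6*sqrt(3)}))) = Union(ProductSet({-1, -2/7, -5/36, 7/34, 45/2, 7*sqrt(7)}, {7/3, 7, 6*sqrt(3)}), ProductSet(Interval(-2/7, 7*sqrt(7)), Reals))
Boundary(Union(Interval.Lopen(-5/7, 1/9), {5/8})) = {-5/7, 1/9, 5/8}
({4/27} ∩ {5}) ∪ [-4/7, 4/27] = [-4/7, 4/27]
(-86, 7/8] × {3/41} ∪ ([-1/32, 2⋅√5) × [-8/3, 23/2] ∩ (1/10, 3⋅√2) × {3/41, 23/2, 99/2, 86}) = ((-86, 7/8] × {3/41}) ∪ ((1/10, 3⋅√2) × {3/41, 23/2})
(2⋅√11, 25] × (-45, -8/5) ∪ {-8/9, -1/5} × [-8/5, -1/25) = ({-8/9, -1/5} × [-8/5, -1/25)) ∪ ((2⋅√11, 25] × (-45, -8/5))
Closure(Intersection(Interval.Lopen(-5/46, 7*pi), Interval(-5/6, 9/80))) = Interval(-5/46, 9/80)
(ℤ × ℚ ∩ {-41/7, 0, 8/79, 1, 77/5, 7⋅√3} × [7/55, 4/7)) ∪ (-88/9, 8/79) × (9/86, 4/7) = ({0, 1} × (ℚ ∩ [7/55, 4/7))) ∪ ((-88/9, 8/79) × (9/86, 4/7))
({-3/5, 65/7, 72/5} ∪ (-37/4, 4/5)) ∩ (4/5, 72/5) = {65/7}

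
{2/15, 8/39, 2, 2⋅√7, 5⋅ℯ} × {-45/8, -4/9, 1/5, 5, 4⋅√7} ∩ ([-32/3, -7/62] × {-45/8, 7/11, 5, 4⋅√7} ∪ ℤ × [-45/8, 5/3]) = {2} × {-45/8, -4/9, 1/5}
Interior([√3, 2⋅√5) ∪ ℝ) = (-∞, ∞)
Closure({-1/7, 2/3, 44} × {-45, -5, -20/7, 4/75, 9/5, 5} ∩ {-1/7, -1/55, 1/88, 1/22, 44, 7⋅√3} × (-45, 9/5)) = {-1/7, 44} × {-5, -20/7, 4/75}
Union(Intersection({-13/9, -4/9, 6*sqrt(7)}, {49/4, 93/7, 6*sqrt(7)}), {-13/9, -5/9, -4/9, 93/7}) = {-13/9, -5/9, -4/9, 93/7, 6*sqrt(7)}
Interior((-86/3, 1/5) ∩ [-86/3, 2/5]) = (-86/3, 1/5)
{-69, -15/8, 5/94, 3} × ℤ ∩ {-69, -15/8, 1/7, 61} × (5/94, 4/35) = ∅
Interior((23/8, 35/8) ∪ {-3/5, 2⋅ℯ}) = (23/8, 35/8)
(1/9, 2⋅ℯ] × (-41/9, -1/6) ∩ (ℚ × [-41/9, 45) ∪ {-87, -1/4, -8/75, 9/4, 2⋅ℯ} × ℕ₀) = (ℚ ∩ (1/9, 2⋅ℯ]) × (-41/9, -1/6)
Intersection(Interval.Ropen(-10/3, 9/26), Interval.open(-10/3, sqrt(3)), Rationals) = Intersection(Interval.open(-10/3, 9/26), Rationals)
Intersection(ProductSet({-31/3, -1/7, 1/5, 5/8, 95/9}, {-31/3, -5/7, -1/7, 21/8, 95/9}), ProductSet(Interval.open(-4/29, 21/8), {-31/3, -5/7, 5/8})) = ProductSet({1/5, 5/8}, {-31/3, -5/7})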